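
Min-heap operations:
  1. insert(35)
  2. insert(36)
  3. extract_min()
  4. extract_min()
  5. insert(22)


insert(35) -> [35]
insert(36) -> [35, 36]
extract_min()->35, [36]
extract_min()->36, []
insert(22) -> [22]

Final heap: [22]


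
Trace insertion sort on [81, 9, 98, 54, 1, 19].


Initial: [81, 9, 98, 54, 1, 19]
Insert 9: [9, 81, 98, 54, 1, 19]
Insert 98: [9, 81, 98, 54, 1, 19]
Insert 54: [9, 54, 81, 98, 1, 19]
Insert 1: [1, 9, 54, 81, 98, 19]
Insert 19: [1, 9, 19, 54, 81, 98]

Sorted: [1, 9, 19, 54, 81, 98]


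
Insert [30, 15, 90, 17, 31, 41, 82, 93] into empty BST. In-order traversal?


Insert 30: root
Insert 15: L from 30
Insert 90: R from 30
Insert 17: L from 30 -> R from 15
Insert 31: R from 30 -> L from 90
Insert 41: R from 30 -> L from 90 -> R from 31
Insert 82: R from 30 -> L from 90 -> R from 31 -> R from 41
Insert 93: R from 30 -> R from 90

In-order: [15, 17, 30, 31, 41, 82, 90, 93]


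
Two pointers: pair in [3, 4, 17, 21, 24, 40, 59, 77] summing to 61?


lo=0(3)+hi=7(77)=80
lo=0(3)+hi=6(59)=62
lo=0(3)+hi=5(40)=43
lo=1(4)+hi=5(40)=44
lo=2(17)+hi=5(40)=57
lo=3(21)+hi=5(40)=61

Yes: 21+40=61


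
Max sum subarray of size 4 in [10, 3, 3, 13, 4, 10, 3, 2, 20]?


[0:4]: 29
[1:5]: 23
[2:6]: 30
[3:7]: 30
[4:8]: 19
[5:9]: 35

Max: 35 at [5:9]


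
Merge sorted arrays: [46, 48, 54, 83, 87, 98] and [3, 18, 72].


Take 3 from B
Take 18 from B
Take 46 from A
Take 48 from A
Take 54 from A
Take 72 from B

Merged: [3, 18, 46, 48, 54, 72, 83, 87, 98]


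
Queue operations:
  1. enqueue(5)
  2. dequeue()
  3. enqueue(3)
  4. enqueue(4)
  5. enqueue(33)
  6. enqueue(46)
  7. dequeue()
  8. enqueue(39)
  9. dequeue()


enqueue(5) -> [5]
dequeue()->5, []
enqueue(3) -> [3]
enqueue(4) -> [3, 4]
enqueue(33) -> [3, 4, 33]
enqueue(46) -> [3, 4, 33, 46]
dequeue()->3, [4, 33, 46]
enqueue(39) -> [4, 33, 46, 39]
dequeue()->4, [33, 46, 39]

Final queue: [33, 46, 39]


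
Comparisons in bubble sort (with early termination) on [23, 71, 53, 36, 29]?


Algorithm: bubble sort (with early termination)
Input: [23, 71, 53, 36, 29]
Sorted: [23, 29, 36, 53, 71]

10


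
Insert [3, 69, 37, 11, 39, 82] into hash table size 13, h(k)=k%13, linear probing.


Insert 3: h=3 -> slot 3
Insert 69: h=4 -> slot 4
Insert 37: h=11 -> slot 11
Insert 11: h=11, 1 probes -> slot 12
Insert 39: h=0 -> slot 0
Insert 82: h=4, 1 probes -> slot 5

Table: [39, None, None, 3, 69, 82, None, None, None, None, None, 37, 11]


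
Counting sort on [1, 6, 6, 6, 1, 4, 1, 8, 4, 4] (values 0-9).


Input: [1, 6, 6, 6, 1, 4, 1, 8, 4, 4]
Counts: [0, 3, 0, 0, 3, 0, 3, 0, 1, 0]

Sorted: [1, 1, 1, 4, 4, 4, 6, 6, 6, 8]


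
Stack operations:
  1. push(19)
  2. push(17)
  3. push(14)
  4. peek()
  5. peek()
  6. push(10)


push(19) -> [19]
push(17) -> [19, 17]
push(14) -> [19, 17, 14]
peek()->14
peek()->14
push(10) -> [19, 17, 14, 10]

Final stack: [19, 17, 14, 10]


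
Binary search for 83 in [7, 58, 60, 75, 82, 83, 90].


Step 1: lo=0, hi=6, mid=3, val=75
Step 2: lo=4, hi=6, mid=5, val=83

Found at index 5


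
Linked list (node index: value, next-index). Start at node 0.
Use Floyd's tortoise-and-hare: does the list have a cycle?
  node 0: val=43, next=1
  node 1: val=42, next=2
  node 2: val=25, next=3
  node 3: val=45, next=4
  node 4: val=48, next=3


Floyd's tortoise (slow, +1) and hare (fast, +2):
  init: slow=0, fast=0
  step 1: slow=1, fast=2
  step 2: slow=2, fast=4
  step 3: slow=3, fast=4
  step 4: slow=4, fast=4
  slow == fast at node 4: cycle detected

Cycle: yes


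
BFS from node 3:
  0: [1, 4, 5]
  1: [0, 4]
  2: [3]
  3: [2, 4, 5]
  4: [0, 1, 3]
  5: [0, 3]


Visit 3, enqueue [2, 4, 5]
Visit 2, enqueue []
Visit 4, enqueue [0, 1]
Visit 5, enqueue []
Visit 0, enqueue []
Visit 1, enqueue []

BFS order: [3, 2, 4, 5, 0, 1]


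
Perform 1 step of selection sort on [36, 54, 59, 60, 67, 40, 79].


Initial: [36, 54, 59, 60, 67, 40, 79]
Step 1: min=36 at 0
  Swap: [36, 54, 59, 60, 67, 40, 79]

After 1 step: [36, 54, 59, 60, 67, 40, 79]


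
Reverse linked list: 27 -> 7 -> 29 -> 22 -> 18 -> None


Step 1: curr=27, set curr.next=prev(None) | reversed so far: 27
Step 2: curr=7, set curr.next=prev(27) | reversed so far: 7 -> 27
Step 3: curr=29, set curr.next=prev(7) | reversed so far: 29 -> 7 -> 27
Step 4: curr=22, set curr.next=prev(29) | reversed so far: 22 -> 29 -> 7 -> 27
Step 5: curr=18, set curr.next=prev(22) | reversed so far: 18 -> 22 -> 29 -> 7 -> 27

18 -> 22 -> 29 -> 7 -> 27 -> None


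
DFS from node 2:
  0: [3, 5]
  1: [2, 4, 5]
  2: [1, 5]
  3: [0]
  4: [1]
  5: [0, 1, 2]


Visit 2, push [5, 1]
Visit 1, push [5, 4]
Visit 4, push []
Visit 5, push [0]
Visit 0, push [3]
Visit 3, push []

DFS order: [2, 1, 4, 5, 0, 3]


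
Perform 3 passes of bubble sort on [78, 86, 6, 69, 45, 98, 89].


Initial: [78, 86, 6, 69, 45, 98, 89]
Pass 1: [78, 6, 69, 45, 86, 89, 98] (4 swaps)
Pass 2: [6, 69, 45, 78, 86, 89, 98] (3 swaps)
Pass 3: [6, 45, 69, 78, 86, 89, 98] (1 swaps)

After 3 passes: [6, 45, 69, 78, 86, 89, 98]


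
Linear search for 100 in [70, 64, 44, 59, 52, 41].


i=0: 70!=100
i=1: 64!=100
i=2: 44!=100
i=3: 59!=100
i=4: 52!=100
i=5: 41!=100

Not found, 6 comps


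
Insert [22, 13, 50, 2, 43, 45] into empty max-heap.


Insert 22: [22]
Insert 13: [22, 13]
Insert 50: [50, 13, 22]
Insert 2: [50, 13, 22, 2]
Insert 43: [50, 43, 22, 2, 13]
Insert 45: [50, 43, 45, 2, 13, 22]

Final heap: [50, 43, 45, 2, 13, 22]


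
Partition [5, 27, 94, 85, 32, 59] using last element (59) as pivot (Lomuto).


Pivot: 59
  5 <= 59: advance i (no swap)
  27 <= 59: advance i (no swap)
  32 <= 59: swap -> [5, 27, 32, 85, 94, 59]
Place pivot at 3: [5, 27, 32, 59, 94, 85]

Partitioned: [5, 27, 32, 59, 94, 85]


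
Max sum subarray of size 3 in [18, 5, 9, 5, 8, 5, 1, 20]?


[0:3]: 32
[1:4]: 19
[2:5]: 22
[3:6]: 18
[4:7]: 14
[5:8]: 26

Max: 32 at [0:3]


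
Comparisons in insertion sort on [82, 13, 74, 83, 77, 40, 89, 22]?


Algorithm: insertion sort
Input: [82, 13, 74, 83, 77, 40, 89, 22]
Sorted: [13, 22, 40, 74, 77, 82, 83, 89]

20


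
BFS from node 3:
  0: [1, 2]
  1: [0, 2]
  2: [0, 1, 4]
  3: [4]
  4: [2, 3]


Visit 3, enqueue [4]
Visit 4, enqueue [2]
Visit 2, enqueue [0, 1]
Visit 0, enqueue []
Visit 1, enqueue []

BFS order: [3, 4, 2, 0, 1]


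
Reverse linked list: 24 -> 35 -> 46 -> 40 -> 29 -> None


Step 1: curr=24, set curr.next=prev(None) | reversed so far: 24
Step 2: curr=35, set curr.next=prev(24) | reversed so far: 35 -> 24
Step 3: curr=46, set curr.next=prev(35) | reversed so far: 46 -> 35 -> 24
Step 4: curr=40, set curr.next=prev(46) | reversed so far: 40 -> 46 -> 35 -> 24
Step 5: curr=29, set curr.next=prev(40) | reversed so far: 29 -> 40 -> 46 -> 35 -> 24

29 -> 40 -> 46 -> 35 -> 24 -> None


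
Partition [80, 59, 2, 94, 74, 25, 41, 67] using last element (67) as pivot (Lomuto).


Pivot: 67
  59 <= 67: swap -> [59, 80, 2, 94, 74, 25, 41, 67]
  2 <= 67: swap -> [59, 2, 80, 94, 74, 25, 41, 67]
  25 <= 67: swap -> [59, 2, 25, 94, 74, 80, 41, 67]
  41 <= 67: swap -> [59, 2, 25, 41, 74, 80, 94, 67]
Place pivot at 4: [59, 2, 25, 41, 67, 80, 94, 74]

Partitioned: [59, 2, 25, 41, 67, 80, 94, 74]


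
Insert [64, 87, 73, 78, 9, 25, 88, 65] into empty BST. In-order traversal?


Insert 64: root
Insert 87: R from 64
Insert 73: R from 64 -> L from 87
Insert 78: R from 64 -> L from 87 -> R from 73
Insert 9: L from 64
Insert 25: L from 64 -> R from 9
Insert 88: R from 64 -> R from 87
Insert 65: R from 64 -> L from 87 -> L from 73

In-order: [9, 25, 64, 65, 73, 78, 87, 88]


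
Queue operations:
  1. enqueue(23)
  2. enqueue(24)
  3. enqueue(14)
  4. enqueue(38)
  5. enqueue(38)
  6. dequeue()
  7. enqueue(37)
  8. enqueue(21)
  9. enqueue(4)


enqueue(23) -> [23]
enqueue(24) -> [23, 24]
enqueue(14) -> [23, 24, 14]
enqueue(38) -> [23, 24, 14, 38]
enqueue(38) -> [23, 24, 14, 38, 38]
dequeue()->23, [24, 14, 38, 38]
enqueue(37) -> [24, 14, 38, 38, 37]
enqueue(21) -> [24, 14, 38, 38, 37, 21]
enqueue(4) -> [24, 14, 38, 38, 37, 21, 4]

Final queue: [24, 14, 38, 38, 37, 21, 4]


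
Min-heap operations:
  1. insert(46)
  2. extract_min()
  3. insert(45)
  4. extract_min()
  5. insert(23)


insert(46) -> [46]
extract_min()->46, []
insert(45) -> [45]
extract_min()->45, []
insert(23) -> [23]

Final heap: [23]


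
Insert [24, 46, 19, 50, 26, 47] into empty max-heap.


Insert 24: [24]
Insert 46: [46, 24]
Insert 19: [46, 24, 19]
Insert 50: [50, 46, 19, 24]
Insert 26: [50, 46, 19, 24, 26]
Insert 47: [50, 46, 47, 24, 26, 19]

Final heap: [50, 46, 47, 24, 26, 19]


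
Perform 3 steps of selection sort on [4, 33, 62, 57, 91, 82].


Initial: [4, 33, 62, 57, 91, 82]
Step 1: min=4 at 0
  Swap: [4, 33, 62, 57, 91, 82]
Step 2: min=33 at 1
  Swap: [4, 33, 62, 57, 91, 82]
Step 3: min=57 at 3
  Swap: [4, 33, 57, 62, 91, 82]

After 3 steps: [4, 33, 57, 62, 91, 82]


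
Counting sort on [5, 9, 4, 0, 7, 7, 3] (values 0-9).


Input: [5, 9, 4, 0, 7, 7, 3]
Counts: [1, 0, 0, 1, 1, 1, 0, 2, 0, 1]

Sorted: [0, 3, 4, 5, 7, 7, 9]


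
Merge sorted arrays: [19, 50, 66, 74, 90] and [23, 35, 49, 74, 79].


Take 19 from A
Take 23 from B
Take 35 from B
Take 49 from B
Take 50 from A
Take 66 from A
Take 74 from A
Take 74 from B
Take 79 from B

Merged: [19, 23, 35, 49, 50, 66, 74, 74, 79, 90]


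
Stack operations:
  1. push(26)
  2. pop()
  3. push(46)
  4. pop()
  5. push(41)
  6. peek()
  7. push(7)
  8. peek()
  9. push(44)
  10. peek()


push(26) -> [26]
pop()->26, []
push(46) -> [46]
pop()->46, []
push(41) -> [41]
peek()->41
push(7) -> [41, 7]
peek()->7
push(44) -> [41, 7, 44]
peek()->44

Final stack: [41, 7, 44]


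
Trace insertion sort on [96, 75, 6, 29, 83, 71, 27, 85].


Initial: [96, 75, 6, 29, 83, 71, 27, 85]
Insert 75: [75, 96, 6, 29, 83, 71, 27, 85]
Insert 6: [6, 75, 96, 29, 83, 71, 27, 85]
Insert 29: [6, 29, 75, 96, 83, 71, 27, 85]
Insert 83: [6, 29, 75, 83, 96, 71, 27, 85]
Insert 71: [6, 29, 71, 75, 83, 96, 27, 85]
Insert 27: [6, 27, 29, 71, 75, 83, 96, 85]
Insert 85: [6, 27, 29, 71, 75, 83, 85, 96]

Sorted: [6, 27, 29, 71, 75, 83, 85, 96]


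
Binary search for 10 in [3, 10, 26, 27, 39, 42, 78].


Step 1: lo=0, hi=6, mid=3, val=27
Step 2: lo=0, hi=2, mid=1, val=10

Found at index 1


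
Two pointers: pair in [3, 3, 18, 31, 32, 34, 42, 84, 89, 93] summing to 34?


lo=0(3)+hi=9(93)=96
lo=0(3)+hi=8(89)=92
lo=0(3)+hi=7(84)=87
lo=0(3)+hi=6(42)=45
lo=0(3)+hi=5(34)=37
lo=0(3)+hi=4(32)=35
lo=0(3)+hi=3(31)=34

Yes: 3+31=34


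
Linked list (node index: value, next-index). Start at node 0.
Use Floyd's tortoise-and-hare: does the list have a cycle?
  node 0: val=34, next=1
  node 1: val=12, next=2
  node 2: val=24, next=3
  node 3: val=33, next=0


Floyd's tortoise (slow, +1) and hare (fast, +2):
  init: slow=0, fast=0
  step 1: slow=1, fast=2
  step 2: slow=2, fast=0
  step 3: slow=3, fast=2
  step 4: slow=0, fast=0
  slow == fast at node 0: cycle detected

Cycle: yes


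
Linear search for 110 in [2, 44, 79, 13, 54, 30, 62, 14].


i=0: 2!=110
i=1: 44!=110
i=2: 79!=110
i=3: 13!=110
i=4: 54!=110
i=5: 30!=110
i=6: 62!=110
i=7: 14!=110

Not found, 8 comps


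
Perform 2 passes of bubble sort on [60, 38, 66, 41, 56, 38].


Initial: [60, 38, 66, 41, 56, 38]
Pass 1: [38, 60, 41, 56, 38, 66] (4 swaps)
Pass 2: [38, 41, 56, 38, 60, 66] (3 swaps)

After 2 passes: [38, 41, 56, 38, 60, 66]


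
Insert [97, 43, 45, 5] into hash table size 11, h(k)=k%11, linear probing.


Insert 97: h=9 -> slot 9
Insert 43: h=10 -> slot 10
Insert 45: h=1 -> slot 1
Insert 5: h=5 -> slot 5

Table: [None, 45, None, None, None, 5, None, None, None, 97, 43]


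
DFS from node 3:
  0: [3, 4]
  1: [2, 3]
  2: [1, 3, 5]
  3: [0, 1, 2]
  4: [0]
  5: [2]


Visit 3, push [2, 1, 0]
Visit 0, push [4]
Visit 4, push []
Visit 1, push [2]
Visit 2, push [5]
Visit 5, push []

DFS order: [3, 0, 4, 1, 2, 5]


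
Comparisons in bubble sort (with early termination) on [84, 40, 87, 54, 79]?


Algorithm: bubble sort (with early termination)
Input: [84, 40, 87, 54, 79]
Sorted: [40, 54, 79, 84, 87]

9


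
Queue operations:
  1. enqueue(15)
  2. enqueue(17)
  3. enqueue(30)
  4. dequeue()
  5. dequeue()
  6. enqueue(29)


enqueue(15) -> [15]
enqueue(17) -> [15, 17]
enqueue(30) -> [15, 17, 30]
dequeue()->15, [17, 30]
dequeue()->17, [30]
enqueue(29) -> [30, 29]

Final queue: [30, 29]


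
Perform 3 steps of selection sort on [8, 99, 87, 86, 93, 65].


Initial: [8, 99, 87, 86, 93, 65]
Step 1: min=8 at 0
  Swap: [8, 99, 87, 86, 93, 65]
Step 2: min=65 at 5
  Swap: [8, 65, 87, 86, 93, 99]
Step 3: min=86 at 3
  Swap: [8, 65, 86, 87, 93, 99]

After 3 steps: [8, 65, 86, 87, 93, 99]


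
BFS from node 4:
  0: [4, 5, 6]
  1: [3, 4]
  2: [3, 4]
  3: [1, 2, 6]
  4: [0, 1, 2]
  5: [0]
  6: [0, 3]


Visit 4, enqueue [0, 1, 2]
Visit 0, enqueue [5, 6]
Visit 1, enqueue [3]
Visit 2, enqueue []
Visit 5, enqueue []
Visit 6, enqueue []
Visit 3, enqueue []

BFS order: [4, 0, 1, 2, 5, 6, 3]


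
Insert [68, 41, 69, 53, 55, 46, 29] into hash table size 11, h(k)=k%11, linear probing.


Insert 68: h=2 -> slot 2
Insert 41: h=8 -> slot 8
Insert 69: h=3 -> slot 3
Insert 53: h=9 -> slot 9
Insert 55: h=0 -> slot 0
Insert 46: h=2, 2 probes -> slot 4
Insert 29: h=7 -> slot 7

Table: [55, None, 68, 69, 46, None, None, 29, 41, 53, None]


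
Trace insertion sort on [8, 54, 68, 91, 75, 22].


Initial: [8, 54, 68, 91, 75, 22]
Insert 54: [8, 54, 68, 91, 75, 22]
Insert 68: [8, 54, 68, 91, 75, 22]
Insert 91: [8, 54, 68, 91, 75, 22]
Insert 75: [8, 54, 68, 75, 91, 22]
Insert 22: [8, 22, 54, 68, 75, 91]

Sorted: [8, 22, 54, 68, 75, 91]


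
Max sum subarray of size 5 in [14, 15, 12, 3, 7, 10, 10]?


[0:5]: 51
[1:6]: 47
[2:7]: 42

Max: 51 at [0:5]


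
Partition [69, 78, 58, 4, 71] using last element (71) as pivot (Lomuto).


Pivot: 71
  69 <= 71: advance i (no swap)
  58 <= 71: swap -> [69, 58, 78, 4, 71]
  4 <= 71: swap -> [69, 58, 4, 78, 71]
Place pivot at 3: [69, 58, 4, 71, 78]

Partitioned: [69, 58, 4, 71, 78]


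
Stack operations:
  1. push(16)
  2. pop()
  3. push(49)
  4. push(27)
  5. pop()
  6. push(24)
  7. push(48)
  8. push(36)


push(16) -> [16]
pop()->16, []
push(49) -> [49]
push(27) -> [49, 27]
pop()->27, [49]
push(24) -> [49, 24]
push(48) -> [49, 24, 48]
push(36) -> [49, 24, 48, 36]

Final stack: [49, 24, 48, 36]


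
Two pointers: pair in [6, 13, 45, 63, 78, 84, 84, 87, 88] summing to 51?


lo=0(6)+hi=8(88)=94
lo=0(6)+hi=7(87)=93
lo=0(6)+hi=6(84)=90
lo=0(6)+hi=5(84)=90
lo=0(6)+hi=4(78)=84
lo=0(6)+hi=3(63)=69
lo=0(6)+hi=2(45)=51

Yes: 6+45=51


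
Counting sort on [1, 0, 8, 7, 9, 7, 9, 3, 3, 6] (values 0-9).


Input: [1, 0, 8, 7, 9, 7, 9, 3, 3, 6]
Counts: [1, 1, 0, 2, 0, 0, 1, 2, 1, 2]

Sorted: [0, 1, 3, 3, 6, 7, 7, 8, 9, 9]


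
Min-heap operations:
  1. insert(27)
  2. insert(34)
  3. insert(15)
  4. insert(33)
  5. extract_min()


insert(27) -> [27]
insert(34) -> [27, 34]
insert(15) -> [15, 34, 27]
insert(33) -> [15, 33, 27, 34]
extract_min()->15, [27, 33, 34]

Final heap: [27, 33, 34]


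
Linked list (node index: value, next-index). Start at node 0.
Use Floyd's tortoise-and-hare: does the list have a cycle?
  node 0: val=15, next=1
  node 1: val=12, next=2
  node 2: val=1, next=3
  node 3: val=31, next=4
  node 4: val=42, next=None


Floyd's tortoise (slow, +1) and hare (fast, +2):
  init: slow=0, fast=0
  step 1: slow=1, fast=2
  step 2: slow=2, fast=4
  step 3: fast -> None, no cycle

Cycle: no


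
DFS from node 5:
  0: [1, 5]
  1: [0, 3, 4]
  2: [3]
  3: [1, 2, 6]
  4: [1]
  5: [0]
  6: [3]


Visit 5, push [0]
Visit 0, push [1]
Visit 1, push [4, 3]
Visit 3, push [6, 2]
Visit 2, push []
Visit 6, push []
Visit 4, push []

DFS order: [5, 0, 1, 3, 2, 6, 4]


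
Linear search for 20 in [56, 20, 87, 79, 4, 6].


i=0: 56!=20
i=1: 20==20 found!

Found at 1, 2 comps


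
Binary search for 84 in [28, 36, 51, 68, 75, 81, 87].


Step 1: lo=0, hi=6, mid=3, val=68
Step 2: lo=4, hi=6, mid=5, val=81
Step 3: lo=6, hi=6, mid=6, val=87

Not found


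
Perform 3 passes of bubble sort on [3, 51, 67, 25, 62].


Initial: [3, 51, 67, 25, 62]
Pass 1: [3, 51, 25, 62, 67] (2 swaps)
Pass 2: [3, 25, 51, 62, 67] (1 swaps)
Pass 3: [3, 25, 51, 62, 67] (0 swaps)

After 3 passes: [3, 25, 51, 62, 67]


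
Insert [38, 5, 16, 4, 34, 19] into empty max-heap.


Insert 38: [38]
Insert 5: [38, 5]
Insert 16: [38, 5, 16]
Insert 4: [38, 5, 16, 4]
Insert 34: [38, 34, 16, 4, 5]
Insert 19: [38, 34, 19, 4, 5, 16]

Final heap: [38, 34, 19, 4, 5, 16]


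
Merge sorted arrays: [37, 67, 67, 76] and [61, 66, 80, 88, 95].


Take 37 from A
Take 61 from B
Take 66 from B
Take 67 from A
Take 67 from A
Take 76 from A

Merged: [37, 61, 66, 67, 67, 76, 80, 88, 95]


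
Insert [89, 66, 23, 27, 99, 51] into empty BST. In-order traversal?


Insert 89: root
Insert 66: L from 89
Insert 23: L from 89 -> L from 66
Insert 27: L from 89 -> L from 66 -> R from 23
Insert 99: R from 89
Insert 51: L from 89 -> L from 66 -> R from 23 -> R from 27

In-order: [23, 27, 51, 66, 89, 99]


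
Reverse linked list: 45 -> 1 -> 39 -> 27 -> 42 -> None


Step 1: curr=45, set curr.next=prev(None) | reversed so far: 45
Step 2: curr=1, set curr.next=prev(45) | reversed so far: 1 -> 45
Step 3: curr=39, set curr.next=prev(1) | reversed so far: 39 -> 1 -> 45
Step 4: curr=27, set curr.next=prev(39) | reversed so far: 27 -> 39 -> 1 -> 45
Step 5: curr=42, set curr.next=prev(27) | reversed so far: 42 -> 27 -> 39 -> 1 -> 45

42 -> 27 -> 39 -> 1 -> 45 -> None


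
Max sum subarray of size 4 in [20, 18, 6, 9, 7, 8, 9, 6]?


[0:4]: 53
[1:5]: 40
[2:6]: 30
[3:7]: 33
[4:8]: 30

Max: 53 at [0:4]


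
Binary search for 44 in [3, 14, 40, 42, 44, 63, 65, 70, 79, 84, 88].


Step 1: lo=0, hi=10, mid=5, val=63
Step 2: lo=0, hi=4, mid=2, val=40
Step 3: lo=3, hi=4, mid=3, val=42
Step 4: lo=4, hi=4, mid=4, val=44

Found at index 4


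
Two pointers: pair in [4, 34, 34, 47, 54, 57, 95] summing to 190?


lo=0(4)+hi=6(95)=99
lo=1(34)+hi=6(95)=129
lo=2(34)+hi=6(95)=129
lo=3(47)+hi=6(95)=142
lo=4(54)+hi=6(95)=149
lo=5(57)+hi=6(95)=152

No pair found


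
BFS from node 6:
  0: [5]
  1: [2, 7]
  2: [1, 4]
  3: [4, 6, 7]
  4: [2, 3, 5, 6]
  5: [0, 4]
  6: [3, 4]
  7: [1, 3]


Visit 6, enqueue [3, 4]
Visit 3, enqueue [7]
Visit 4, enqueue [2, 5]
Visit 7, enqueue [1]
Visit 2, enqueue []
Visit 5, enqueue [0]
Visit 1, enqueue []
Visit 0, enqueue []

BFS order: [6, 3, 4, 7, 2, 5, 1, 0]


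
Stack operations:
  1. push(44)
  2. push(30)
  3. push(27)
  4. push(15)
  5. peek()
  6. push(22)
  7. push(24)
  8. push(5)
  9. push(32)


push(44) -> [44]
push(30) -> [44, 30]
push(27) -> [44, 30, 27]
push(15) -> [44, 30, 27, 15]
peek()->15
push(22) -> [44, 30, 27, 15, 22]
push(24) -> [44, 30, 27, 15, 22, 24]
push(5) -> [44, 30, 27, 15, 22, 24, 5]
push(32) -> [44, 30, 27, 15, 22, 24, 5, 32]

Final stack: [44, 30, 27, 15, 22, 24, 5, 32]


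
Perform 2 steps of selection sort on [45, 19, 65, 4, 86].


Initial: [45, 19, 65, 4, 86]
Step 1: min=4 at 3
  Swap: [4, 19, 65, 45, 86]
Step 2: min=19 at 1
  Swap: [4, 19, 65, 45, 86]

After 2 steps: [4, 19, 65, 45, 86]


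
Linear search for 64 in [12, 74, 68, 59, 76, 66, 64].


i=0: 12!=64
i=1: 74!=64
i=2: 68!=64
i=3: 59!=64
i=4: 76!=64
i=5: 66!=64
i=6: 64==64 found!

Found at 6, 7 comps


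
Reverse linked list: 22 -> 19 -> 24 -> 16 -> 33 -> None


Step 1: curr=22, set curr.next=prev(None) | reversed so far: 22
Step 2: curr=19, set curr.next=prev(22) | reversed so far: 19 -> 22
Step 3: curr=24, set curr.next=prev(19) | reversed so far: 24 -> 19 -> 22
Step 4: curr=16, set curr.next=prev(24) | reversed so far: 16 -> 24 -> 19 -> 22
Step 5: curr=33, set curr.next=prev(16) | reversed so far: 33 -> 16 -> 24 -> 19 -> 22

33 -> 16 -> 24 -> 19 -> 22 -> None


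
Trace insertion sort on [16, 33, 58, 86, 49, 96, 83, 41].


Initial: [16, 33, 58, 86, 49, 96, 83, 41]
Insert 33: [16, 33, 58, 86, 49, 96, 83, 41]
Insert 58: [16, 33, 58, 86, 49, 96, 83, 41]
Insert 86: [16, 33, 58, 86, 49, 96, 83, 41]
Insert 49: [16, 33, 49, 58, 86, 96, 83, 41]
Insert 96: [16, 33, 49, 58, 86, 96, 83, 41]
Insert 83: [16, 33, 49, 58, 83, 86, 96, 41]
Insert 41: [16, 33, 41, 49, 58, 83, 86, 96]

Sorted: [16, 33, 41, 49, 58, 83, 86, 96]


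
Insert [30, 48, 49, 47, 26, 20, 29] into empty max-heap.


Insert 30: [30]
Insert 48: [48, 30]
Insert 49: [49, 30, 48]
Insert 47: [49, 47, 48, 30]
Insert 26: [49, 47, 48, 30, 26]
Insert 20: [49, 47, 48, 30, 26, 20]
Insert 29: [49, 47, 48, 30, 26, 20, 29]

Final heap: [49, 47, 48, 30, 26, 20, 29]


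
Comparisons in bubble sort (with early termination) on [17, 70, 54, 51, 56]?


Algorithm: bubble sort (with early termination)
Input: [17, 70, 54, 51, 56]
Sorted: [17, 51, 54, 56, 70]

9


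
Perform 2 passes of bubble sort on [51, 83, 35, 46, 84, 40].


Initial: [51, 83, 35, 46, 84, 40]
Pass 1: [51, 35, 46, 83, 40, 84] (3 swaps)
Pass 2: [35, 46, 51, 40, 83, 84] (3 swaps)

After 2 passes: [35, 46, 51, 40, 83, 84]


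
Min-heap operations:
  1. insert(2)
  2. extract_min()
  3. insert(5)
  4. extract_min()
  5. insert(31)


insert(2) -> [2]
extract_min()->2, []
insert(5) -> [5]
extract_min()->5, []
insert(31) -> [31]

Final heap: [31]


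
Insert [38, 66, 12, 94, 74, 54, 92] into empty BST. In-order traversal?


Insert 38: root
Insert 66: R from 38
Insert 12: L from 38
Insert 94: R from 38 -> R from 66
Insert 74: R from 38 -> R from 66 -> L from 94
Insert 54: R from 38 -> L from 66
Insert 92: R from 38 -> R from 66 -> L from 94 -> R from 74

In-order: [12, 38, 54, 66, 74, 92, 94]


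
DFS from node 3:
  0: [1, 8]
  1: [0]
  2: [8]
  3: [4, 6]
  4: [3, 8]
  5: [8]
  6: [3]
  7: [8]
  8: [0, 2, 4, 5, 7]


Visit 3, push [6, 4]
Visit 4, push [8]
Visit 8, push [7, 5, 2, 0]
Visit 0, push [1]
Visit 1, push []
Visit 2, push []
Visit 5, push []
Visit 7, push []
Visit 6, push []

DFS order: [3, 4, 8, 0, 1, 2, 5, 7, 6]


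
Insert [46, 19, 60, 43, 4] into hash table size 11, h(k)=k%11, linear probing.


Insert 46: h=2 -> slot 2
Insert 19: h=8 -> slot 8
Insert 60: h=5 -> slot 5
Insert 43: h=10 -> slot 10
Insert 4: h=4 -> slot 4

Table: [None, None, 46, None, 4, 60, None, None, 19, None, 43]


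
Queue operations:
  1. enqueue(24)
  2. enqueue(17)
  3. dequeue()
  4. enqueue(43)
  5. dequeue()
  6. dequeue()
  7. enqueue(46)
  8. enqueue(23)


enqueue(24) -> [24]
enqueue(17) -> [24, 17]
dequeue()->24, [17]
enqueue(43) -> [17, 43]
dequeue()->17, [43]
dequeue()->43, []
enqueue(46) -> [46]
enqueue(23) -> [46, 23]

Final queue: [46, 23]


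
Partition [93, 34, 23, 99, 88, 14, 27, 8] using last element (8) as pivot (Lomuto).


Pivot: 8
Place pivot at 0: [8, 34, 23, 99, 88, 14, 27, 93]

Partitioned: [8, 34, 23, 99, 88, 14, 27, 93]


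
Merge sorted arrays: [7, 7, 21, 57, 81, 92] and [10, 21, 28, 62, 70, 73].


Take 7 from A
Take 7 from A
Take 10 from B
Take 21 from A
Take 21 from B
Take 28 from B
Take 57 from A
Take 62 from B
Take 70 from B
Take 73 from B

Merged: [7, 7, 10, 21, 21, 28, 57, 62, 70, 73, 81, 92]


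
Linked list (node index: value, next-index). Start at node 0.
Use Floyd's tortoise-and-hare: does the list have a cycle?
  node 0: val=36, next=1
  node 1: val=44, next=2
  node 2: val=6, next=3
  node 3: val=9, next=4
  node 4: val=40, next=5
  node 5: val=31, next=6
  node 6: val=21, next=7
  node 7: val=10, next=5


Floyd's tortoise (slow, +1) and hare (fast, +2):
  init: slow=0, fast=0
  step 1: slow=1, fast=2
  step 2: slow=2, fast=4
  step 3: slow=3, fast=6
  step 4: slow=4, fast=5
  step 5: slow=5, fast=7
  step 6: slow=6, fast=6
  slow == fast at node 6: cycle detected

Cycle: yes


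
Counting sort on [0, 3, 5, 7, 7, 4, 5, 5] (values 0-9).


Input: [0, 3, 5, 7, 7, 4, 5, 5]
Counts: [1, 0, 0, 1, 1, 3, 0, 2, 0, 0]

Sorted: [0, 3, 4, 5, 5, 5, 7, 7]


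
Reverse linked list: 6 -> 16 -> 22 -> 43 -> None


Step 1: curr=6, set curr.next=prev(None) | reversed so far: 6
Step 2: curr=16, set curr.next=prev(6) | reversed so far: 16 -> 6
Step 3: curr=22, set curr.next=prev(16) | reversed so far: 22 -> 16 -> 6
Step 4: curr=43, set curr.next=prev(22) | reversed so far: 43 -> 22 -> 16 -> 6

43 -> 22 -> 16 -> 6 -> None


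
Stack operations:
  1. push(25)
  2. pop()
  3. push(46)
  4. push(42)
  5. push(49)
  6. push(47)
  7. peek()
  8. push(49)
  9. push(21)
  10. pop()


push(25) -> [25]
pop()->25, []
push(46) -> [46]
push(42) -> [46, 42]
push(49) -> [46, 42, 49]
push(47) -> [46, 42, 49, 47]
peek()->47
push(49) -> [46, 42, 49, 47, 49]
push(21) -> [46, 42, 49, 47, 49, 21]
pop()->21, [46, 42, 49, 47, 49]

Final stack: [46, 42, 49, 47, 49]


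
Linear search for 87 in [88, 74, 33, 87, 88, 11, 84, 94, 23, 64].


i=0: 88!=87
i=1: 74!=87
i=2: 33!=87
i=3: 87==87 found!

Found at 3, 4 comps


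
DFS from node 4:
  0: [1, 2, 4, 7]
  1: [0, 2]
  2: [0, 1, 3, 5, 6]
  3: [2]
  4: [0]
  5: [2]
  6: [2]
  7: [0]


Visit 4, push [0]
Visit 0, push [7, 2, 1]
Visit 1, push [2]
Visit 2, push [6, 5, 3]
Visit 3, push []
Visit 5, push []
Visit 6, push []
Visit 7, push []

DFS order: [4, 0, 1, 2, 3, 5, 6, 7]


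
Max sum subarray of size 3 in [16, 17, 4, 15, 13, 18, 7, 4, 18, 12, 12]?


[0:3]: 37
[1:4]: 36
[2:5]: 32
[3:6]: 46
[4:7]: 38
[5:8]: 29
[6:9]: 29
[7:10]: 34
[8:11]: 42

Max: 46 at [3:6]


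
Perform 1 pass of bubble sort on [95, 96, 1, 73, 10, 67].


Initial: [95, 96, 1, 73, 10, 67]
Pass 1: [95, 1, 73, 10, 67, 96] (4 swaps)

After 1 pass: [95, 1, 73, 10, 67, 96]


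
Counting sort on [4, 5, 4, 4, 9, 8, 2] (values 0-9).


Input: [4, 5, 4, 4, 9, 8, 2]
Counts: [0, 0, 1, 0, 3, 1, 0, 0, 1, 1]

Sorted: [2, 4, 4, 4, 5, 8, 9]


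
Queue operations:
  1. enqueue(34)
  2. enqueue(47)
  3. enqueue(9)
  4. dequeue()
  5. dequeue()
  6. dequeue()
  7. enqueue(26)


enqueue(34) -> [34]
enqueue(47) -> [34, 47]
enqueue(9) -> [34, 47, 9]
dequeue()->34, [47, 9]
dequeue()->47, [9]
dequeue()->9, []
enqueue(26) -> [26]

Final queue: [26]


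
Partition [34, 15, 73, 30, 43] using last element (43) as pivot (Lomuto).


Pivot: 43
  34 <= 43: advance i (no swap)
  15 <= 43: advance i (no swap)
  30 <= 43: swap -> [34, 15, 30, 73, 43]
Place pivot at 3: [34, 15, 30, 43, 73]

Partitioned: [34, 15, 30, 43, 73]


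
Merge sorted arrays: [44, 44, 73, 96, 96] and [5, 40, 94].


Take 5 from B
Take 40 from B
Take 44 from A
Take 44 from A
Take 73 from A
Take 94 from B

Merged: [5, 40, 44, 44, 73, 94, 96, 96]


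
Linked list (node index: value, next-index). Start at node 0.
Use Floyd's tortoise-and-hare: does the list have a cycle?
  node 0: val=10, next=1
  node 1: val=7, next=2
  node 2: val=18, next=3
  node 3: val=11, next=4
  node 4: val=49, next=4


Floyd's tortoise (slow, +1) and hare (fast, +2):
  init: slow=0, fast=0
  step 1: slow=1, fast=2
  step 2: slow=2, fast=4
  step 3: slow=3, fast=4
  step 4: slow=4, fast=4
  slow == fast at node 4: cycle detected

Cycle: yes


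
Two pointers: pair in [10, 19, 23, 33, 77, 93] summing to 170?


lo=0(10)+hi=5(93)=103
lo=1(19)+hi=5(93)=112
lo=2(23)+hi=5(93)=116
lo=3(33)+hi=5(93)=126
lo=4(77)+hi=5(93)=170

Yes: 77+93=170


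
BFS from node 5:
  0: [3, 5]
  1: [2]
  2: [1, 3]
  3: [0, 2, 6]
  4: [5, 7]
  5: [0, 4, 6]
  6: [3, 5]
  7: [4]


Visit 5, enqueue [0, 4, 6]
Visit 0, enqueue [3]
Visit 4, enqueue [7]
Visit 6, enqueue []
Visit 3, enqueue [2]
Visit 7, enqueue []
Visit 2, enqueue [1]
Visit 1, enqueue []

BFS order: [5, 0, 4, 6, 3, 7, 2, 1]


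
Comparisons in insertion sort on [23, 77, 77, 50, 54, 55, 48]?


Algorithm: insertion sort
Input: [23, 77, 77, 50, 54, 55, 48]
Sorted: [23, 48, 50, 54, 55, 77, 77]

17


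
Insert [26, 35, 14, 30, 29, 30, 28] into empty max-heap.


Insert 26: [26]
Insert 35: [35, 26]
Insert 14: [35, 26, 14]
Insert 30: [35, 30, 14, 26]
Insert 29: [35, 30, 14, 26, 29]
Insert 30: [35, 30, 30, 26, 29, 14]
Insert 28: [35, 30, 30, 26, 29, 14, 28]

Final heap: [35, 30, 30, 26, 29, 14, 28]


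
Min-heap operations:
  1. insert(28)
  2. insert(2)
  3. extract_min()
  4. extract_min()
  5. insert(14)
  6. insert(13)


insert(28) -> [28]
insert(2) -> [2, 28]
extract_min()->2, [28]
extract_min()->28, []
insert(14) -> [14]
insert(13) -> [13, 14]

Final heap: [13, 14]


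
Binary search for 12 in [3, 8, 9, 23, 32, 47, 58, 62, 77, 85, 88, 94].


Step 1: lo=0, hi=11, mid=5, val=47
Step 2: lo=0, hi=4, mid=2, val=9
Step 3: lo=3, hi=4, mid=3, val=23

Not found


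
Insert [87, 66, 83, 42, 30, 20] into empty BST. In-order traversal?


Insert 87: root
Insert 66: L from 87
Insert 83: L from 87 -> R from 66
Insert 42: L from 87 -> L from 66
Insert 30: L from 87 -> L from 66 -> L from 42
Insert 20: L from 87 -> L from 66 -> L from 42 -> L from 30

In-order: [20, 30, 42, 66, 83, 87]


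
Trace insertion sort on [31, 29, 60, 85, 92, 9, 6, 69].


Initial: [31, 29, 60, 85, 92, 9, 6, 69]
Insert 29: [29, 31, 60, 85, 92, 9, 6, 69]
Insert 60: [29, 31, 60, 85, 92, 9, 6, 69]
Insert 85: [29, 31, 60, 85, 92, 9, 6, 69]
Insert 92: [29, 31, 60, 85, 92, 9, 6, 69]
Insert 9: [9, 29, 31, 60, 85, 92, 6, 69]
Insert 6: [6, 9, 29, 31, 60, 85, 92, 69]
Insert 69: [6, 9, 29, 31, 60, 69, 85, 92]

Sorted: [6, 9, 29, 31, 60, 69, 85, 92]


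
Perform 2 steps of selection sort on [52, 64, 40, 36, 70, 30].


Initial: [52, 64, 40, 36, 70, 30]
Step 1: min=30 at 5
  Swap: [30, 64, 40, 36, 70, 52]
Step 2: min=36 at 3
  Swap: [30, 36, 40, 64, 70, 52]

After 2 steps: [30, 36, 40, 64, 70, 52]


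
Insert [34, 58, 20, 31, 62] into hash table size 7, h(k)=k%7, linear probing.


Insert 34: h=6 -> slot 6
Insert 58: h=2 -> slot 2
Insert 20: h=6, 1 probes -> slot 0
Insert 31: h=3 -> slot 3
Insert 62: h=6, 2 probes -> slot 1

Table: [20, 62, 58, 31, None, None, 34]


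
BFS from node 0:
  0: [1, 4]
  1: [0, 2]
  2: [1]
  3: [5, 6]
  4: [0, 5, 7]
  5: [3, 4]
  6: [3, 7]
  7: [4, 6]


Visit 0, enqueue [1, 4]
Visit 1, enqueue [2]
Visit 4, enqueue [5, 7]
Visit 2, enqueue []
Visit 5, enqueue [3]
Visit 7, enqueue [6]
Visit 3, enqueue []
Visit 6, enqueue []

BFS order: [0, 1, 4, 2, 5, 7, 3, 6]


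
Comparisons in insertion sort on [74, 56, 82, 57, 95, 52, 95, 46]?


Algorithm: insertion sort
Input: [74, 56, 82, 57, 95, 52, 95, 46]
Sorted: [46, 52, 56, 57, 74, 82, 95, 95]

19


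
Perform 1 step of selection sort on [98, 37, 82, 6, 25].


Initial: [98, 37, 82, 6, 25]
Step 1: min=6 at 3
  Swap: [6, 37, 82, 98, 25]

After 1 step: [6, 37, 82, 98, 25]


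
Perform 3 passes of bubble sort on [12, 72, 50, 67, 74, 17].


Initial: [12, 72, 50, 67, 74, 17]
Pass 1: [12, 50, 67, 72, 17, 74] (3 swaps)
Pass 2: [12, 50, 67, 17, 72, 74] (1 swaps)
Pass 3: [12, 50, 17, 67, 72, 74] (1 swaps)

After 3 passes: [12, 50, 17, 67, 72, 74]


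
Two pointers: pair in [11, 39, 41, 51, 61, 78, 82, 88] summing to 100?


lo=0(11)+hi=7(88)=99
lo=1(39)+hi=7(88)=127
lo=1(39)+hi=6(82)=121
lo=1(39)+hi=5(78)=117
lo=1(39)+hi=4(61)=100

Yes: 39+61=100


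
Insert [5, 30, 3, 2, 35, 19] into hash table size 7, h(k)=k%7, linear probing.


Insert 5: h=5 -> slot 5
Insert 30: h=2 -> slot 2
Insert 3: h=3 -> slot 3
Insert 2: h=2, 2 probes -> slot 4
Insert 35: h=0 -> slot 0
Insert 19: h=5, 1 probes -> slot 6

Table: [35, None, 30, 3, 2, 5, 19]


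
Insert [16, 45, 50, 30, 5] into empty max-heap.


Insert 16: [16]
Insert 45: [45, 16]
Insert 50: [50, 16, 45]
Insert 30: [50, 30, 45, 16]
Insert 5: [50, 30, 45, 16, 5]

Final heap: [50, 30, 45, 16, 5]


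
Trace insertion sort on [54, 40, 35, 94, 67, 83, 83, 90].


Initial: [54, 40, 35, 94, 67, 83, 83, 90]
Insert 40: [40, 54, 35, 94, 67, 83, 83, 90]
Insert 35: [35, 40, 54, 94, 67, 83, 83, 90]
Insert 94: [35, 40, 54, 94, 67, 83, 83, 90]
Insert 67: [35, 40, 54, 67, 94, 83, 83, 90]
Insert 83: [35, 40, 54, 67, 83, 94, 83, 90]
Insert 83: [35, 40, 54, 67, 83, 83, 94, 90]
Insert 90: [35, 40, 54, 67, 83, 83, 90, 94]

Sorted: [35, 40, 54, 67, 83, 83, 90, 94]


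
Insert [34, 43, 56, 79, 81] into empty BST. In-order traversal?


Insert 34: root
Insert 43: R from 34
Insert 56: R from 34 -> R from 43
Insert 79: R from 34 -> R from 43 -> R from 56
Insert 81: R from 34 -> R from 43 -> R from 56 -> R from 79

In-order: [34, 43, 56, 79, 81]


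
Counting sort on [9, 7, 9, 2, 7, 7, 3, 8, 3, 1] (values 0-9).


Input: [9, 7, 9, 2, 7, 7, 3, 8, 3, 1]
Counts: [0, 1, 1, 2, 0, 0, 0, 3, 1, 2]

Sorted: [1, 2, 3, 3, 7, 7, 7, 8, 9, 9]


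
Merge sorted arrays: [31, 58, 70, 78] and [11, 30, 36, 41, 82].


Take 11 from B
Take 30 from B
Take 31 from A
Take 36 from B
Take 41 from B
Take 58 from A
Take 70 from A
Take 78 from A

Merged: [11, 30, 31, 36, 41, 58, 70, 78, 82]


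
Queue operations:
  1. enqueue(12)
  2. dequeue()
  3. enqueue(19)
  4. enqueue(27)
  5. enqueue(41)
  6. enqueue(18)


enqueue(12) -> [12]
dequeue()->12, []
enqueue(19) -> [19]
enqueue(27) -> [19, 27]
enqueue(41) -> [19, 27, 41]
enqueue(18) -> [19, 27, 41, 18]

Final queue: [19, 27, 41, 18]


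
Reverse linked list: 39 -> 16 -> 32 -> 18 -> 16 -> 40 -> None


Step 1: curr=39, set curr.next=prev(None) | reversed so far: 39
Step 2: curr=16, set curr.next=prev(39) | reversed so far: 16 -> 39
Step 3: curr=32, set curr.next=prev(16) | reversed so far: 32 -> 16 -> 39
Step 4: curr=18, set curr.next=prev(32) | reversed so far: 18 -> 32 -> 16 -> 39
Step 5: curr=16, set curr.next=prev(18) | reversed so far: 16 -> 18 -> 32 -> 16 -> 39
Step 6: curr=40, set curr.next=prev(16) | reversed so far: 40 -> 16 -> 18 -> 32 -> 16 -> 39

40 -> 16 -> 18 -> 32 -> 16 -> 39 -> None


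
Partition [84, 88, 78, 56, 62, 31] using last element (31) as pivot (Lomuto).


Pivot: 31
Place pivot at 0: [31, 88, 78, 56, 62, 84]

Partitioned: [31, 88, 78, 56, 62, 84]


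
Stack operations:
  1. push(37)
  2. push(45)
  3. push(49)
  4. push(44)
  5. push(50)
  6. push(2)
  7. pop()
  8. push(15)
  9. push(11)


push(37) -> [37]
push(45) -> [37, 45]
push(49) -> [37, 45, 49]
push(44) -> [37, 45, 49, 44]
push(50) -> [37, 45, 49, 44, 50]
push(2) -> [37, 45, 49, 44, 50, 2]
pop()->2, [37, 45, 49, 44, 50]
push(15) -> [37, 45, 49, 44, 50, 15]
push(11) -> [37, 45, 49, 44, 50, 15, 11]

Final stack: [37, 45, 49, 44, 50, 15, 11]


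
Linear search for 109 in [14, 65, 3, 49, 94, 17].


i=0: 14!=109
i=1: 65!=109
i=2: 3!=109
i=3: 49!=109
i=4: 94!=109
i=5: 17!=109

Not found, 6 comps


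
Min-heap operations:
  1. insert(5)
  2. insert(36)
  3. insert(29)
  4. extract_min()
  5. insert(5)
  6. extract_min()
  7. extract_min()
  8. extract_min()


insert(5) -> [5]
insert(36) -> [5, 36]
insert(29) -> [5, 36, 29]
extract_min()->5, [29, 36]
insert(5) -> [5, 36, 29]
extract_min()->5, [29, 36]
extract_min()->29, [36]
extract_min()->36, []

Final heap: []


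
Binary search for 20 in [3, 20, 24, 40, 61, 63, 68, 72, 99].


Step 1: lo=0, hi=8, mid=4, val=61
Step 2: lo=0, hi=3, mid=1, val=20

Found at index 1


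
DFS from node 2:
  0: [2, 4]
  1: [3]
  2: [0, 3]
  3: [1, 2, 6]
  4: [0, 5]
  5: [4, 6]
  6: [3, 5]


Visit 2, push [3, 0]
Visit 0, push [4]
Visit 4, push [5]
Visit 5, push [6]
Visit 6, push [3]
Visit 3, push [1]
Visit 1, push []

DFS order: [2, 0, 4, 5, 6, 3, 1]


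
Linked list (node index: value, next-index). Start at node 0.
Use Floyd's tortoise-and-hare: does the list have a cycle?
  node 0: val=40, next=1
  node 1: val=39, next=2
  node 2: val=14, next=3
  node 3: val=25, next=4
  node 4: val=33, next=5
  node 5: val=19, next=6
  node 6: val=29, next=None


Floyd's tortoise (slow, +1) and hare (fast, +2):
  init: slow=0, fast=0
  step 1: slow=1, fast=2
  step 2: slow=2, fast=4
  step 3: slow=3, fast=6
  step 4: fast -> None, no cycle

Cycle: no


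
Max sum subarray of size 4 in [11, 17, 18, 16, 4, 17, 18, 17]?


[0:4]: 62
[1:5]: 55
[2:6]: 55
[3:7]: 55
[4:8]: 56

Max: 62 at [0:4]


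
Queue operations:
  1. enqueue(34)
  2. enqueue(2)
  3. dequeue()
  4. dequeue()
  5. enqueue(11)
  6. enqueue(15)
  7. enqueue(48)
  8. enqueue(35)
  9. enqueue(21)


enqueue(34) -> [34]
enqueue(2) -> [34, 2]
dequeue()->34, [2]
dequeue()->2, []
enqueue(11) -> [11]
enqueue(15) -> [11, 15]
enqueue(48) -> [11, 15, 48]
enqueue(35) -> [11, 15, 48, 35]
enqueue(21) -> [11, 15, 48, 35, 21]

Final queue: [11, 15, 48, 35, 21]


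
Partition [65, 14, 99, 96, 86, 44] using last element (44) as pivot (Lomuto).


Pivot: 44
  14 <= 44: swap -> [14, 65, 99, 96, 86, 44]
Place pivot at 1: [14, 44, 99, 96, 86, 65]

Partitioned: [14, 44, 99, 96, 86, 65]


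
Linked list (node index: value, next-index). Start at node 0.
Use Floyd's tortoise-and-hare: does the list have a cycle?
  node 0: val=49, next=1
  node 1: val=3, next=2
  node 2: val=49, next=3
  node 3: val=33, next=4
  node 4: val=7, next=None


Floyd's tortoise (slow, +1) and hare (fast, +2):
  init: slow=0, fast=0
  step 1: slow=1, fast=2
  step 2: slow=2, fast=4
  step 3: fast -> None, no cycle

Cycle: no


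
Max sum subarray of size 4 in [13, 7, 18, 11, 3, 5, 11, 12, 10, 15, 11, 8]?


[0:4]: 49
[1:5]: 39
[2:6]: 37
[3:7]: 30
[4:8]: 31
[5:9]: 38
[6:10]: 48
[7:11]: 48
[8:12]: 44

Max: 49 at [0:4]


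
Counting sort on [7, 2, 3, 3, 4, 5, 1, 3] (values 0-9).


Input: [7, 2, 3, 3, 4, 5, 1, 3]
Counts: [0, 1, 1, 3, 1, 1, 0, 1, 0, 0]

Sorted: [1, 2, 3, 3, 3, 4, 5, 7]


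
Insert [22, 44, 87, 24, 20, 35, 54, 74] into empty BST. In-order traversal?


Insert 22: root
Insert 44: R from 22
Insert 87: R from 22 -> R from 44
Insert 24: R from 22 -> L from 44
Insert 20: L from 22
Insert 35: R from 22 -> L from 44 -> R from 24
Insert 54: R from 22 -> R from 44 -> L from 87
Insert 74: R from 22 -> R from 44 -> L from 87 -> R from 54

In-order: [20, 22, 24, 35, 44, 54, 74, 87]


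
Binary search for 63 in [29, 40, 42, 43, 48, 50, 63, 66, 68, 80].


Step 1: lo=0, hi=9, mid=4, val=48
Step 2: lo=5, hi=9, mid=7, val=66
Step 3: lo=5, hi=6, mid=5, val=50
Step 4: lo=6, hi=6, mid=6, val=63

Found at index 6


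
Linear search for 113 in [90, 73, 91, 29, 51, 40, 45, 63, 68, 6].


i=0: 90!=113
i=1: 73!=113
i=2: 91!=113
i=3: 29!=113
i=4: 51!=113
i=5: 40!=113
i=6: 45!=113
i=7: 63!=113
i=8: 68!=113
i=9: 6!=113

Not found, 10 comps


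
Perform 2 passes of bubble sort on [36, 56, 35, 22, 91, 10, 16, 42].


Initial: [36, 56, 35, 22, 91, 10, 16, 42]
Pass 1: [36, 35, 22, 56, 10, 16, 42, 91] (5 swaps)
Pass 2: [35, 22, 36, 10, 16, 42, 56, 91] (5 swaps)

After 2 passes: [35, 22, 36, 10, 16, 42, 56, 91]


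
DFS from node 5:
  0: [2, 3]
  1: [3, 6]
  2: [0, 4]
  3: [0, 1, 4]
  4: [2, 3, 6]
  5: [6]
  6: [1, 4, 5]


Visit 5, push [6]
Visit 6, push [4, 1]
Visit 1, push [3]
Visit 3, push [4, 0]
Visit 0, push [2]
Visit 2, push [4]
Visit 4, push []

DFS order: [5, 6, 1, 3, 0, 2, 4]


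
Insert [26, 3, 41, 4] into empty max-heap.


Insert 26: [26]
Insert 3: [26, 3]
Insert 41: [41, 3, 26]
Insert 4: [41, 4, 26, 3]

Final heap: [41, 4, 26, 3]


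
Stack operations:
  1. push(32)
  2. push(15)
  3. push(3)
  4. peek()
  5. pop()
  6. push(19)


push(32) -> [32]
push(15) -> [32, 15]
push(3) -> [32, 15, 3]
peek()->3
pop()->3, [32, 15]
push(19) -> [32, 15, 19]

Final stack: [32, 15, 19]


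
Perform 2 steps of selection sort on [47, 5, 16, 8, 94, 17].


Initial: [47, 5, 16, 8, 94, 17]
Step 1: min=5 at 1
  Swap: [5, 47, 16, 8, 94, 17]
Step 2: min=8 at 3
  Swap: [5, 8, 16, 47, 94, 17]

After 2 steps: [5, 8, 16, 47, 94, 17]


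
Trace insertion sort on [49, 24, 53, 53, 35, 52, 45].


Initial: [49, 24, 53, 53, 35, 52, 45]
Insert 24: [24, 49, 53, 53, 35, 52, 45]
Insert 53: [24, 49, 53, 53, 35, 52, 45]
Insert 53: [24, 49, 53, 53, 35, 52, 45]
Insert 35: [24, 35, 49, 53, 53, 52, 45]
Insert 52: [24, 35, 49, 52, 53, 53, 45]
Insert 45: [24, 35, 45, 49, 52, 53, 53]

Sorted: [24, 35, 45, 49, 52, 53, 53]


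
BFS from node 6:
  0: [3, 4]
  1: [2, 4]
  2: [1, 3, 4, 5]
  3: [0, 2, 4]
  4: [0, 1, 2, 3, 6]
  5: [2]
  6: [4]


Visit 6, enqueue [4]
Visit 4, enqueue [0, 1, 2, 3]
Visit 0, enqueue []
Visit 1, enqueue []
Visit 2, enqueue [5]
Visit 3, enqueue []
Visit 5, enqueue []

BFS order: [6, 4, 0, 1, 2, 3, 5]
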